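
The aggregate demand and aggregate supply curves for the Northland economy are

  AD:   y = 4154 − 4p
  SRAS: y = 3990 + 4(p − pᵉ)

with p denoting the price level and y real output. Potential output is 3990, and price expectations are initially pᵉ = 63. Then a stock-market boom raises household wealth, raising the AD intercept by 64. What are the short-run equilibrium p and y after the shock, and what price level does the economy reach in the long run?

Short run: p = 60, y = 3978. Long run: p = 57.

AD shifts right: new AD is y = 4218 − 4p. With pᵉ = 63, SRAS is y = 3738 + 4p.
Short run: 4218 − 4p = 3738 + 4p gives 480 = 8p, so p = 60 and y = 4218 − 4·60 = 3978.
y = 3978 is below potential 3990; expectations adjust and SRAS shifts right until y = 3990.
Long run: on the new AD curve, 3990 = 4218 − 4p gives p = 57.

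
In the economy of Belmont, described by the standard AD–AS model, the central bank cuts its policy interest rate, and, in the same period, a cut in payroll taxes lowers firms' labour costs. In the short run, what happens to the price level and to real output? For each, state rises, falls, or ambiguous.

The first event is a positive demand shock: AD shifts right, which by itself pushes P up and Y up.
The second is a favourable supply shock: SRAS shifts right, which by itself pushes P down and Y up.
The two shocks push P in opposite directions, so the effect on P is ambiguous. Both shocks push Y up, so Y rises.

Price level: ambiguous; output: rises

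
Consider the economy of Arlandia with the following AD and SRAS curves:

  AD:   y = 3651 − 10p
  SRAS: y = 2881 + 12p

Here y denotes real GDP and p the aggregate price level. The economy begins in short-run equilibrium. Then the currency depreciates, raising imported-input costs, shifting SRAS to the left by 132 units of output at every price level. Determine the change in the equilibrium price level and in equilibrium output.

Δp = +6, Δy = -60

This is a negative supply shock: SRAS shifts left.
New SRAS: y = 2749 + 12p.
Set AD = SRAS: 3651 − 10p = 2749 + 12p, so 902 = 22p and p = 41.
y = 3651 − 10·41 = 3241.
Initially p = 35, y = 3301, so Δp = +6 and Δy = -60.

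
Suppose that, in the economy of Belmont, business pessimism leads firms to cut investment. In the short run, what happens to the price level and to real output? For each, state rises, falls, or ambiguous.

Price level: falls; output: falls

This is a negative demand shock: AD shifts left.
Moving along the upward-sloping SRAS curve, P falls and Y falls.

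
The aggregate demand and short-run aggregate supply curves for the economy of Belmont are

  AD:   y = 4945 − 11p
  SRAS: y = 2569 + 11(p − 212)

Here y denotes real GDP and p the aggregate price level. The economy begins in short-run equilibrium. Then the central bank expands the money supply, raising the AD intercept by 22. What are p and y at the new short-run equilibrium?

p = 215, y = 2602

This is a positive demand shock: AD shifts right.
New AD: y = 4967 − 11p.
SRAS can be written y = 237 + 11p.
Set AD = SRAS: 4967 − 11p = 237 + 11p, so 4730 = 22p and p = 215.
y = 4967 − 11·215 = 2602.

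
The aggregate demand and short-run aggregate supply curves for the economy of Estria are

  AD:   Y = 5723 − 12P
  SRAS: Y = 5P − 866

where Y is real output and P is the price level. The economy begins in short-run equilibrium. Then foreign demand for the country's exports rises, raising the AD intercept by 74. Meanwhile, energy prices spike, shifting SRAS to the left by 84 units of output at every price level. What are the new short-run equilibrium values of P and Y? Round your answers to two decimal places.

P = 396.88, Y = 1034.41

After both shocks: AD is Y = 5797 − 12P and SRAS is Y = 5P − 950.
Setting them equal: 6747 = 17P, so P = 396.88.
Substituting into AD, Y = 1034.41.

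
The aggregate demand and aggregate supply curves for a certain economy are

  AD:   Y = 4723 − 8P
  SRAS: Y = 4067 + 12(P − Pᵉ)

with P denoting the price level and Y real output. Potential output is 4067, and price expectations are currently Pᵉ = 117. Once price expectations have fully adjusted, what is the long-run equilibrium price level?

Short run: with Pᵉ = 117, SRAS is Y = 2663 + 12P. Setting AD = SRAS gives 2060 = 20P, so P = 103 and Y = 4723 − 8·103 = 3899.
Output 3899 is below potential 4067, so over time expected prices fall and SRAS shifts right until Y returns to 4067.
Long run: Y = 4067 on the AD curve gives 4067 = 4723 − 8P, so P = 82.

Long-run P = 82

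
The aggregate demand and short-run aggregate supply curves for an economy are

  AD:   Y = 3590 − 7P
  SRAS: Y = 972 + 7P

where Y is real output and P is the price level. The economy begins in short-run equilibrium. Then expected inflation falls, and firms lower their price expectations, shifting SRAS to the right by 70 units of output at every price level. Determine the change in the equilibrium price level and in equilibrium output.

This is a positive supply shock: SRAS shifts right.
New SRAS: Y = 1042 + 7P.
Set AD = SRAS: 3590 − 7P = 1042 + 7P, so 2548 = 14P and P = 182.
Y = 3590 − 7·182 = 2316.
Initially P = 187, Y = 2281, so ΔP = -5 and ΔY = +35.

ΔP = -5, ΔY = +35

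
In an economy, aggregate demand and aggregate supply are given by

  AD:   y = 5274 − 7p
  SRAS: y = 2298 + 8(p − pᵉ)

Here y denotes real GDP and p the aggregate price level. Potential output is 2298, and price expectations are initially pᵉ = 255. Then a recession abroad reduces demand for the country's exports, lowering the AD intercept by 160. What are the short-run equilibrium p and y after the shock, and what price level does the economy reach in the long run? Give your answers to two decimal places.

AD shifts left: new AD is y = 5114 − 7p. With pᵉ = 255, SRAS is y = 258 + 8p.
Short run: 5114 − 7p = 258 + 8p gives 4856 = 15p, so p = 323.73 and y = 5114 − 7p = 2847.87.
y = 2847.87 is above potential 2298; expectations adjust and SRAS shifts left until y = 2298.
Long run: on the new AD curve, 2298 = 5114 − 7p gives p = 402.29.

Short run: p = 323.73, y = 2847.87. Long run: p = 402.29.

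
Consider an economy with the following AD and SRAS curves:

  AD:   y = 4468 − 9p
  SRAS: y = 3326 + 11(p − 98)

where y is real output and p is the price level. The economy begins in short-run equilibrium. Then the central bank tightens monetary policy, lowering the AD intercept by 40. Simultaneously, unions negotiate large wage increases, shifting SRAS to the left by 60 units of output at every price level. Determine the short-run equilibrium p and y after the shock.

After both shocks: AD is y = 4428 − 9p and SRAS is y = 2188 + 11p.
Setting them equal: 2240 = 20p, so p = 112.
y = 4428 − 9·112 = 3420.

p = 112, y = 3420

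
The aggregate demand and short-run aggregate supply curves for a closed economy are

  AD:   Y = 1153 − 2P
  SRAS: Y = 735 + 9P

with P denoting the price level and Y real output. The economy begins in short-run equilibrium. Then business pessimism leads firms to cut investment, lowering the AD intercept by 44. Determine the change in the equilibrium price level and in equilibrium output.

ΔP = -4, ΔY = -36

This is a negative demand shock: AD shifts left.
New AD: Y = 1109 − 2P.
Set AD = SRAS: 1109 − 2P = 735 + 9P, so 374 = 11P and P = 34.
Y = 1109 − 2·34 = 1041.
Initially P = 38, Y = 1077, so ΔP = -4 and ΔY = -36.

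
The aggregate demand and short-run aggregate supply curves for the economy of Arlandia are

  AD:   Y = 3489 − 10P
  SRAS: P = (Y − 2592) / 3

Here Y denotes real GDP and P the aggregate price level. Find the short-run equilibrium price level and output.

P = 69, Y = 2799

Rearrange SRAS to Y = 2592 + 3P.
Set AD = SRAS: 3489 − 10P = 2592 + 3P, so 897 = 13P and P = 69.
Then Y = 3489 − 10·69 = 2799.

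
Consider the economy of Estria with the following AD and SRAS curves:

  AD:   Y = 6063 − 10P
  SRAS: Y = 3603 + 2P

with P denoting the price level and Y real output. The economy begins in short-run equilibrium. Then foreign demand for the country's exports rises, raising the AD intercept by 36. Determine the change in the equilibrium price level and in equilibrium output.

ΔP = +3, ΔY = +6

This is a positive demand shock: AD shifts right.
New AD: Y = 6099 − 10P.
Set AD = SRAS: 6099 − 10P = 3603 + 2P, so 2496 = 12P and P = 208.
Y = 6099 − 10·208 = 4019.
Initially P = 205, Y = 4013, so ΔP = +3 and ΔY = +6.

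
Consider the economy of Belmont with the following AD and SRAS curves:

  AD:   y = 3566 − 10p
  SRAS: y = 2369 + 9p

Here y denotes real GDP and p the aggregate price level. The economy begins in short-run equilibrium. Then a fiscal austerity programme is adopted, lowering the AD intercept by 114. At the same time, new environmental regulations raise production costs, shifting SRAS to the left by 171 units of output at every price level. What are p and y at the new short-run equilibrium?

p = 66, y = 2792

After both shocks: AD is y = 3452 − 10p and SRAS is y = 2198 + 9p.
Setting them equal: 1254 = 19p, so p = 66.
y = 3452 − 10·66 = 2792.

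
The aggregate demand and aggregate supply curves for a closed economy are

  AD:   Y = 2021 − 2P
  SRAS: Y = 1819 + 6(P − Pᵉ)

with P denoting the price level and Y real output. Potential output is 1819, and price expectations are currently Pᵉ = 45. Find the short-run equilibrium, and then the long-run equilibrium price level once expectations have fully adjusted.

Short run: with Pᵉ = 45, SRAS is Y = 1549 + 6P. Setting AD = SRAS gives 472 = 8P, so P = 59 and Y = 2021 − 2·59 = 1903.
Output 1903 is above potential 1819, so over time expected prices rise and SRAS shifts left until Y returns to 1819.
Long run: Y = 1819 on the AD curve gives 1819 = 2021 − 2P, so P = 101.

Short run: P = 59, Y = 1903. Long run: P = 101.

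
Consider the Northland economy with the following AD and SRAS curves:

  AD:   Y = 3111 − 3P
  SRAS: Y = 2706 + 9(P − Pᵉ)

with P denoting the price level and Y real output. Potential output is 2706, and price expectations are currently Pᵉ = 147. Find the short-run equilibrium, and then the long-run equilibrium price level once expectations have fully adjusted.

Short run: with Pᵉ = 147, SRAS is Y = 1383 + 9P. Setting AD = SRAS gives 1728 = 12P, so P = 144 and Y = 3111 − 3·144 = 2679.
Output 2679 is below potential 2706, so over time expected prices fall and SRAS shifts right until Y returns to 2706.
Long run: Y = 2706 on the AD curve gives 2706 = 3111 − 3P, so P = 135.

Short run: P = 144, Y = 2679. Long run: P = 135.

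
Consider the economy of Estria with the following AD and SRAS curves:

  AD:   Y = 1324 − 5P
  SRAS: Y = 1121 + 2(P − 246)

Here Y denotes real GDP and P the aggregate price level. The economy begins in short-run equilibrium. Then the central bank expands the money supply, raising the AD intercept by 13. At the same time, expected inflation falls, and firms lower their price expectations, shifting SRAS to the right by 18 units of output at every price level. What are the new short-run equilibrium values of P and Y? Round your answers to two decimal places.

After both shocks: AD is Y = 1337 − 5P and SRAS is Y = 647 + 2P.
Setting them equal: 690 = 7P, so P = 98.57.
Substituting into AD, Y = 844.14.

P = 98.57, Y = 844.14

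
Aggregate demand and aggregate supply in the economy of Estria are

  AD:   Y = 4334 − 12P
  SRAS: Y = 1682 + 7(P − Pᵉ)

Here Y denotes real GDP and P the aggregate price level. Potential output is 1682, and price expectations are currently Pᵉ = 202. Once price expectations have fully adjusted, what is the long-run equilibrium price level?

Long-run P = 221

Short run: with Pᵉ = 202, SRAS is Y = 268 + 7P. Setting AD = SRAS gives 4066 = 19P, so P = 214 and Y = 4334 − 12·214 = 1766.
Output 1766 is above potential 1682, so over time expected prices rise and SRAS shifts left until Y returns to 1682.
Long run: Y = 1682 on the AD curve gives 1682 = 4334 − 12P, so P = 221.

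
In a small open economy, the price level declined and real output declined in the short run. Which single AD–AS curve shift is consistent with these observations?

P fell and Y fell. An AD shift moves P and Y in the same direction; an SRAS shift moves them in opposite directions.
Here P and Y moved in the same direction, so the AD curve shifted.
Since Y fell, AD shifted left.

AD shifted left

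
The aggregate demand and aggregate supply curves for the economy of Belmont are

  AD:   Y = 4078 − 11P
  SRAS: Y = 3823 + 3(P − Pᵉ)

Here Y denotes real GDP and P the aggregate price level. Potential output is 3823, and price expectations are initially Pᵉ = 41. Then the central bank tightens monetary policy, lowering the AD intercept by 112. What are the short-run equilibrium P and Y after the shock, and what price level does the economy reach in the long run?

AD shifts left: new AD is Y = 3966 − 11P. With Pᵉ = 41, SRAS is Y = 3700 + 3P.
Short run: 3966 − 11P = 3700 + 3P gives 266 = 14P, so P = 19 and Y = 3966 − 11·19 = 3757.
Y = 3757 is below potential 3823; expectations adjust and SRAS shifts right until Y = 3823.
Long run: on the new AD curve, 3823 = 3966 − 11P gives P = 13.

Short run: P = 19, Y = 3757. Long run: P = 13.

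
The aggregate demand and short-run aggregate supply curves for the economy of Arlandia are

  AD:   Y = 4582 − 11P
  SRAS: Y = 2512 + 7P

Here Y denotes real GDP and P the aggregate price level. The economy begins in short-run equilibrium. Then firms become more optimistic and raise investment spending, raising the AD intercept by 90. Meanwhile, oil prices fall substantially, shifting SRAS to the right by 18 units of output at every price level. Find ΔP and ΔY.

After both shocks: AD is Y = 4672 − 11P and SRAS is Y = 2530 + 7P.
Setting them equal: 2142 = 18P, so P = 119.
Y = 4672 − 11·119 = 3363.
Initially P = 115, Y = 3317, so ΔP = +4 and ΔY = +46.

ΔP = +4, ΔY = +46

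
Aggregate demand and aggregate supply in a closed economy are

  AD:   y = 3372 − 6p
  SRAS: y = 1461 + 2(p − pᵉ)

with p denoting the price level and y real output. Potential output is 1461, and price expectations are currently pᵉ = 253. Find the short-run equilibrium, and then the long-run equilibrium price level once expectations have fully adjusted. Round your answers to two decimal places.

Short run: with pᵉ = 253, SRAS is y = 955 + 2p. Setting AD = SRAS gives 2417 = 8p, so p = 302.13 and y = 3372 − 6p = 1559.25.
Output 1559.25 is above potential 1461, so over time expected prices rise and SRAS shifts left until y returns to 1461.
Long run: y = 1461 on the AD curve gives 1461 = 3372 − 6p, so p = 318.50.

Short run: p = 302.13, y = 1559.25. Long run: p = 318.50.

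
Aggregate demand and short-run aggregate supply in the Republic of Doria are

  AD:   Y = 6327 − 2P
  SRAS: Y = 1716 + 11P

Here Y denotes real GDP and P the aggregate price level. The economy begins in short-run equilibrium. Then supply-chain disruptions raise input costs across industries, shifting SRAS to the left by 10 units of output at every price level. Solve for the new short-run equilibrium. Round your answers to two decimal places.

P = 355.46, Y = 5616.08

This is a negative supply shock: SRAS shifts left.
New SRAS: Y = 1706 + 11P.
Set AD = SRAS: 6327 − 2P = 1706 + 11P, so 4621 = 13P and P = 355.46.
Substituting into AD, Y = 5616.08.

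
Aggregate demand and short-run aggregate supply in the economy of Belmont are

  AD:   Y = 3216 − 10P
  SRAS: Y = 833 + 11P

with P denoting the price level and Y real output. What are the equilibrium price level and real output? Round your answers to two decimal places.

P = 113.48, Y = 2081.24

Set AD = SRAS: 3216 − 10P = 833 + 11P, so 2383 = 21P and P = 113.48.
Substituting into AD, Y = 3216 − 10P = 2081.24.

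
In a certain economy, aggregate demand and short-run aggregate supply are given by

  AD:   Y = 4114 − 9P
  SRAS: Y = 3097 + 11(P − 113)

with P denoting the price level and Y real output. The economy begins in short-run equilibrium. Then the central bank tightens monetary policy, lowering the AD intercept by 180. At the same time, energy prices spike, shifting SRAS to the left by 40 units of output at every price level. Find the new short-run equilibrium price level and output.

P = 106, Y = 2980

After both shocks: AD is Y = 3934 − 9P and SRAS is Y = 1814 + 11P.
Setting them equal: 2120 = 20P, so P = 106.
Y = 3934 − 9·106 = 2980.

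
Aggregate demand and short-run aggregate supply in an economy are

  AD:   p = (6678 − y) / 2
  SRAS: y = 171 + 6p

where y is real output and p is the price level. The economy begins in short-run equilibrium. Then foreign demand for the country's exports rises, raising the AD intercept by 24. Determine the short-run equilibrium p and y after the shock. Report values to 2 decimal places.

p = 816.38, y = 5069.25

This is a positive demand shock: AD shifts right.
New AD: y = 6702 − 2p.
Set AD = SRAS: 6702 − 2p = 171 + 6p, so 6531 = 8p and p = 816.38.
Substituting into AD, y = 5069.25.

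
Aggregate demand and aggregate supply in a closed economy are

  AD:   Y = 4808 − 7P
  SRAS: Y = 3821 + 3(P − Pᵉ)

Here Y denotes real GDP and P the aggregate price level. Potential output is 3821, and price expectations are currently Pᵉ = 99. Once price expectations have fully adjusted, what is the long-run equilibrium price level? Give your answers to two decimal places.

Long-run P = 141.00

Short run: with Pᵉ = 99, SRAS is Y = 3524 + 3P. Setting AD = SRAS gives 1284 = 10P, so P = 128.40 and Y = 4808 − 7P = 3909.20.
Output 3909.20 is above potential 3821, so over time expected prices rise and SRAS shifts left until Y returns to 3821.
Long run: Y = 3821 on the AD curve gives 3821 = 4808 − 7P, so P = 141.00.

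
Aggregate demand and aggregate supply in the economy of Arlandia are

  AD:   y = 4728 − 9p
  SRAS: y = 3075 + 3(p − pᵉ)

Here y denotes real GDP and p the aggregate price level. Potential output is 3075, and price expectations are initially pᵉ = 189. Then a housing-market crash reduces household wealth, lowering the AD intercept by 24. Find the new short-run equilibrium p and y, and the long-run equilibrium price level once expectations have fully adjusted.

AD shifts left: new AD is y = 4704 − 9p. With pᵉ = 189, SRAS is y = 2508 + 3p.
Short run: 4704 − 9p = 2508 + 3p gives 2196 = 12p, so p = 183 and y = 4704 − 9·183 = 3057.
y = 3057 is below potential 3075; expectations adjust and SRAS shifts right until y = 3075.
Long run: on the new AD curve, 3075 = 4704 − 9p gives p = 181.

Short run: p = 183, y = 3057. Long run: p = 181.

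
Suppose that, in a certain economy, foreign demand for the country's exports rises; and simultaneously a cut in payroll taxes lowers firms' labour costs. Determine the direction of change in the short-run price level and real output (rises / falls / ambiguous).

The first event is a positive demand shock: AD shifts right, which by itself pushes P up and Y up.
The second is a favourable supply shock: SRAS shifts right, which by itself pushes P down and Y up.
The two shocks push P in opposite directions, so the effect on P is ambiguous. Both shocks push Y up, so Y rises.

Price level: ambiguous; output: rises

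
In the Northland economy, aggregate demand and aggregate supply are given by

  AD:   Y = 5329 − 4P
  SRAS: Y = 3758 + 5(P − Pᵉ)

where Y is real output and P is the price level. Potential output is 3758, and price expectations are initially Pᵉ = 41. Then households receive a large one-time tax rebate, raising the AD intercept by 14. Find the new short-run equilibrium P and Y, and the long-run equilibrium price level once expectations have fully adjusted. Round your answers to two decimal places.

Short run: P = 198.89, Y = 4547.44. Long run: P = 396.25.

AD shifts right: new AD is Y = 5343 − 4P. With Pᵉ = 41, SRAS is Y = 3553 + 5P.
Short run: 5343 − 4P = 3553 + 5P gives 1790 = 9P, so P = 198.89 and Y = 5343 − 4P = 4547.44.
Y = 4547.44 is above potential 3758; expectations adjust and SRAS shifts left until Y = 3758.
Long run: on the new AD curve, 3758 = 5343 − 4P gives P = 396.25.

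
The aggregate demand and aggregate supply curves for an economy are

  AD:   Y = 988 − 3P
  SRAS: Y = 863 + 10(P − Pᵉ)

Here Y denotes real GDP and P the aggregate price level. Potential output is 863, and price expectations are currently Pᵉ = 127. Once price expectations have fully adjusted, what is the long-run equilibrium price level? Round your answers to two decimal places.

Long-run P = 41.67

Short run: with Pᵉ = 127, SRAS is Y = 10P − 407. Setting AD = SRAS gives 1395 = 13P, so P = 107.31 and Y = 988 − 3P = 666.08.
Output 666.08 is below potential 863, so over time expected prices fall and SRAS shifts right until Y returns to 863.
Long run: Y = 863 on the AD curve gives 863 = 988 − 3P, so P = 41.67.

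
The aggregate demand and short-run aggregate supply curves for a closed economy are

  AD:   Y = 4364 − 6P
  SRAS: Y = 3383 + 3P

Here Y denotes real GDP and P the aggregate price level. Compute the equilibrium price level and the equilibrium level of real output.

P = 109, Y = 3710

Set AD = SRAS: 4364 − 6P = 3383 + 3P, so 981 = 9P and P = 109.
Then Y = 4364 − 6·109 = 3710.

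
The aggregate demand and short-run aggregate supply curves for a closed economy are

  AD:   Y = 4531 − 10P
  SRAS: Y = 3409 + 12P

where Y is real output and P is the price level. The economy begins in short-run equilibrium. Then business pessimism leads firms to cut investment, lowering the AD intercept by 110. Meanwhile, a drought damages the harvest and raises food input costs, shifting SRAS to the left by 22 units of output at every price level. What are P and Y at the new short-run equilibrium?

P = 47, Y = 3951

After both shocks: AD is Y = 4421 − 10P and SRAS is Y = 3387 + 12P.
Setting them equal: 1034 = 22P, so P = 47.
Y = 4421 − 10·47 = 3951.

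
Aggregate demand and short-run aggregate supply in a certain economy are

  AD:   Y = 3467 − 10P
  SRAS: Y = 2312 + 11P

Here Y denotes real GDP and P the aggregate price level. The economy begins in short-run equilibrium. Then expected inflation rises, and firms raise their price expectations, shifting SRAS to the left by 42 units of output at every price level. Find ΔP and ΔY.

This is a negative supply shock: SRAS shifts left.
New SRAS: Y = 2270 + 11P.
Set AD = SRAS: 3467 − 10P = 2270 + 11P, so 1197 = 21P and P = 57.
Y = 3467 − 10·57 = 2897.
Initially P = 55, Y = 2917, so ΔP = +2 and ΔY = -20.

ΔP = +2, ΔY = -20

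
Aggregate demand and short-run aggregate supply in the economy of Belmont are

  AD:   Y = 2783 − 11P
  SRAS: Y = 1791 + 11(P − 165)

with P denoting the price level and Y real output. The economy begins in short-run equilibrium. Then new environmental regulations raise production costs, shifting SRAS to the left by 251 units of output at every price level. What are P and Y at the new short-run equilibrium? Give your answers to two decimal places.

P = 139.00, Y = 1254.00

This is a negative supply shock: SRAS shifts left.
New SRAS: Y = 11P − 275.
Set AD = SRAS: 2783 − 11P = 11P − 275, so 3058 = 22P and P = 139.00.
Substituting into AD, Y = 1254.00.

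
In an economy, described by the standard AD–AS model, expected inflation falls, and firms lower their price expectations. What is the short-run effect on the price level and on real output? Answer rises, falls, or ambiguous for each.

Price level: falls; output: rises

This is a favourable supply shock: SRAS shifts right.
Moving along the downward-sloping AD curve, P falls and Y rises.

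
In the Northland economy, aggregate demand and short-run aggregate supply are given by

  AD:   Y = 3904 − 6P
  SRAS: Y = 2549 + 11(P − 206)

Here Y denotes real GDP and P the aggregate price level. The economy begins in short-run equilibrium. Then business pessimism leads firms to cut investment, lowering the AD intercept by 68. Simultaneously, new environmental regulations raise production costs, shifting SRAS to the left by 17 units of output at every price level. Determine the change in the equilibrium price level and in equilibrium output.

After both shocks: AD is Y = 3836 − 6P and SRAS is Y = 266 + 11P.
Setting them equal: 3570 = 17P, so P = 210.
Y = 3836 − 6·210 = 2576.
Initially P = 213, Y = 2626, so ΔP = -3 and ΔY = -50.

ΔP = -3, ΔY = -50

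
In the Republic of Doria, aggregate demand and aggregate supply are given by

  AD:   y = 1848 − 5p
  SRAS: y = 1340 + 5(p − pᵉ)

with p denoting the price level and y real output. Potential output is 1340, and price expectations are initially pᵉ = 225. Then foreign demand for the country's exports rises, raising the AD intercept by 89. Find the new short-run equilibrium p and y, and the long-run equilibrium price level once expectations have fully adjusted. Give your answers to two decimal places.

AD shifts right: new AD is y = 1937 − 5p. With pᵉ = 225, SRAS is y = 215 + 5p.
Short run: 1937 − 5p = 215 + 5p gives 1722 = 10p, so p = 172.20 and y = 1937 − 5p = 1076.00.
y = 1076.00 is below potential 1340; expectations adjust and SRAS shifts right until y = 1340.
Long run: on the new AD curve, 1340 = 1937 − 5p gives p = 119.40.

Short run: p = 172.20, y = 1076.00. Long run: p = 119.40.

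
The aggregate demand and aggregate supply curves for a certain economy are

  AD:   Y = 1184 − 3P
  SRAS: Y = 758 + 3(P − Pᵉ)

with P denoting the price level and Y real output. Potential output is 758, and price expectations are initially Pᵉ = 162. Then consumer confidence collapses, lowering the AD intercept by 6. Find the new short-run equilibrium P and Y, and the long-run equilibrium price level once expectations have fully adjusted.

AD shifts left: new AD is Y = 1178 − 3P. With Pᵉ = 162, SRAS is Y = 272 + 3P.
Short run: 1178 − 3P = 272 + 3P gives 906 = 6P, so P = 151 and Y = 1178 − 3·151 = 725.
Y = 725 is below potential 758; expectations adjust and SRAS shifts right until Y = 758.
Long run: on the new AD curve, 758 = 1178 − 3P gives P = 140.

Short run: P = 151, Y = 725. Long run: P = 140.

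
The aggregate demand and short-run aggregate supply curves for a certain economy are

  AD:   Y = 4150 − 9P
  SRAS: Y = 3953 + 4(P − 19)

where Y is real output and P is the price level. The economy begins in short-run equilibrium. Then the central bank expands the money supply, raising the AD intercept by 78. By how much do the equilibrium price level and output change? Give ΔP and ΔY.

ΔP = +6, ΔY = +24

This is a positive demand shock: AD shifts right.
New AD: Y = 4228 − 9P.
SRAS can be written Y = 3877 + 4P.
Set AD = SRAS: 4228 − 9P = 3877 + 4P, so 351 = 13P and P = 27.
Y = 4228 − 9·27 = 3985.
Initially P = 21, Y = 3961, so ΔP = +6 and ΔY = +24.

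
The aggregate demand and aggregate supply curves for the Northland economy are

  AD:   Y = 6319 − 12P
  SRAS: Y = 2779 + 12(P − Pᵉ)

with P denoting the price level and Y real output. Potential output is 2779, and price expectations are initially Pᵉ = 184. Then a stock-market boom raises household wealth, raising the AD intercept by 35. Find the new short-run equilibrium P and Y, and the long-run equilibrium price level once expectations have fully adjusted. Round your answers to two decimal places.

Short run: P = 240.96, Y = 3462.50. Long run: P = 297.92.

AD shifts right: new AD is Y = 6354 − 12P. With Pᵉ = 184, SRAS is Y = 571 + 12P.
Short run: 6354 − 12P = 571 + 12P gives 5783 = 24P, so P = 240.96 and Y = 6354 − 12P = 3462.50.
Y = 3462.50 is above potential 2779; expectations adjust and SRAS shifts left until Y = 2779.
Long run: on the new AD curve, 2779 = 6354 − 12P gives P = 297.92.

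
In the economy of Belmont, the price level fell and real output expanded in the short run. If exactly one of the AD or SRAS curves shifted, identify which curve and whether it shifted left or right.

SRAS shifted right

P fell and Y rose. An AD shift moves P and Y in the same direction; an SRAS shift moves them in opposite directions.
Here P and Y moved in opposite directions, so the SRAS curve shifted.
Since Y rose, SRAS shifted right.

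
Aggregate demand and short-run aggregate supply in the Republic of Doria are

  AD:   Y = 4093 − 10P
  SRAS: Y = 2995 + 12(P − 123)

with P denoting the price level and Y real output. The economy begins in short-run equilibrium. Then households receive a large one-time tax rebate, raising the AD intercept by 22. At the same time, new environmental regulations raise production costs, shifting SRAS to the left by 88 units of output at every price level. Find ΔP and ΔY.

After both shocks: AD is Y = 4115 − 10P and SRAS is Y = 1431 + 12P.
Setting them equal: 2684 = 22P, so P = 122.
Y = 4115 − 10·122 = 2895.
Initially P = 117, Y = 2923, so ΔP = +5 and ΔY = -28.

ΔP = +5, ΔY = -28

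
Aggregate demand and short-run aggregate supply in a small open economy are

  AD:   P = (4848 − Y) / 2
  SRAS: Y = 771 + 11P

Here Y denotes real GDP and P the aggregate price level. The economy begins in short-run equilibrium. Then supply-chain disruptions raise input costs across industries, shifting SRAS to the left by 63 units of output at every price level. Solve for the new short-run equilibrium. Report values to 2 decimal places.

This is a negative supply shock: SRAS shifts left.
New SRAS: Y = 708 + 11P.
Set AD = SRAS: 4848 − 2P = 708 + 11P, so 4140 = 13P and P = 318.46.
Substituting into AD, Y = 4211.08.

P = 318.46, Y = 4211.08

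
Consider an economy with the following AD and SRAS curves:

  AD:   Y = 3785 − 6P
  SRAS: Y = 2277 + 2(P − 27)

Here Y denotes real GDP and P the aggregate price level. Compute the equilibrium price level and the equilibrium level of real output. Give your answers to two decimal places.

Write SRAS as Y = 2277 + 2P − 54 = 2223 + 2P.
Set AD = SRAS: 3785 − 6P = 2223 + 2P, so 1562 = 8P and P = 195.25.
Substituting into AD, Y = 3785 − 6P = 2613.50.

P = 195.25, Y = 2613.50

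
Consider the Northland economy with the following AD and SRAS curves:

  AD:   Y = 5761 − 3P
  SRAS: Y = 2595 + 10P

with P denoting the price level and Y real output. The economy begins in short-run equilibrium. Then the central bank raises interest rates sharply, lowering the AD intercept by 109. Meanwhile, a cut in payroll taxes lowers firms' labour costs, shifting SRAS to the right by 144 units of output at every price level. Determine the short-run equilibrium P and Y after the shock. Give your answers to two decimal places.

After both shocks: AD is Y = 5652 − 3P and SRAS is Y = 2739 + 10P.
Setting them equal: 2913 = 13P, so P = 224.08.
Substituting into AD, Y = 4979.77.

P = 224.08, Y = 4979.77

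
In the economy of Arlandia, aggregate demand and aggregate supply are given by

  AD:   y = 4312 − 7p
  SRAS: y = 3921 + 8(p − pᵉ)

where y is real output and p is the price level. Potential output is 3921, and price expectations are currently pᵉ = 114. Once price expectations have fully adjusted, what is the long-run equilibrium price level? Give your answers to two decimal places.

Short run: with pᵉ = 114, SRAS is y = 3009 + 8p. Setting AD = SRAS gives 1303 = 15p, so p = 86.87 and y = 4312 − 7p = 3703.93.
Output 3703.93 is below potential 3921, so over time expected prices fall and SRAS shifts right until y returns to 3921.
Long run: y = 3921 on the AD curve gives 3921 = 4312 − 7p, so p = 55.86.

Long-run p = 55.86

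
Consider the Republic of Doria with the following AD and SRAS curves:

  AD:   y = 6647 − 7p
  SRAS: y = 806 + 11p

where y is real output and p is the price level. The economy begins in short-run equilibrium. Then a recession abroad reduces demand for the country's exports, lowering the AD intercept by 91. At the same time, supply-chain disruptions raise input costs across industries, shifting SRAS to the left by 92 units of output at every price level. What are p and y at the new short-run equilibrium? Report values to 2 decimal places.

After both shocks: AD is y = 6556 − 7p and SRAS is y = 714 + 11p.
Setting them equal: 5842 = 18p, so p = 324.56.
Substituting into AD, y = 4284.11.

p = 324.56, y = 4284.11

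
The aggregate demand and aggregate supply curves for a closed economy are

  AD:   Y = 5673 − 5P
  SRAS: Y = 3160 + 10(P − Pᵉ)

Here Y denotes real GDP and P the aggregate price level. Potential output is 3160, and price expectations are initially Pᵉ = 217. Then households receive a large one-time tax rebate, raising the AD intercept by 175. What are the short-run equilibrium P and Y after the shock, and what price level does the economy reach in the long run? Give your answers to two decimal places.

Short run: P = 323.87, Y = 4228.67. Long run: P = 537.60.

AD shifts right: new AD is Y = 5848 − 5P. With Pᵉ = 217, SRAS is Y = 990 + 10P.
Short run: 5848 − 5P = 990 + 10P gives 4858 = 15P, so P = 323.87 and Y = 5848 − 5P = 4228.67.
Y = 4228.67 is above potential 3160; expectations adjust and SRAS shifts left until Y = 3160.
Long run: on the new AD curve, 3160 = 5848 − 5P gives P = 537.60.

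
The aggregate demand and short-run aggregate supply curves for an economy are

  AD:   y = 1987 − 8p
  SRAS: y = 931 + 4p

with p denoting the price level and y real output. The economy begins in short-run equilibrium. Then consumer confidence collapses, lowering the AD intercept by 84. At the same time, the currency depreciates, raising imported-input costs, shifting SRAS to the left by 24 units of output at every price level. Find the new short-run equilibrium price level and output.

After both shocks: AD is y = 1903 − 8p and SRAS is y = 907 + 4p.
Setting them equal: 996 = 12p, so p = 83.
y = 1903 − 8·83 = 1239.

p = 83, y = 1239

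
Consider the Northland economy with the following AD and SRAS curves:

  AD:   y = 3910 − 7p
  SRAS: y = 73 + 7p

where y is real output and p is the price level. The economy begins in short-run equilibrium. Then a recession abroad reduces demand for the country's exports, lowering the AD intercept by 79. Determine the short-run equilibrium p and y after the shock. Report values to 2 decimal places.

p = 268.43, y = 1952.00

This is a negative demand shock: AD shifts left.
New AD: y = 3831 − 7p.
Set AD = SRAS: 3831 − 7p = 73 + 7p, so 3758 = 14p and p = 268.43.
Substituting into AD, y = 1952.00.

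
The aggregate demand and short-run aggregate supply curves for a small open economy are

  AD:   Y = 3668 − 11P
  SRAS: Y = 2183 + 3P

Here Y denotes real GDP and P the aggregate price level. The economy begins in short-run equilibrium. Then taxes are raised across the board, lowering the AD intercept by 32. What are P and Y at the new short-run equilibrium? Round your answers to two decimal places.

P = 103.79, Y = 2494.36

This is a negative demand shock: AD shifts left.
New AD: Y = 3636 − 11P.
Set AD = SRAS: 3636 − 11P = 2183 + 3P, so 1453 = 14P and P = 103.79.
Substituting into AD, Y = 2494.36.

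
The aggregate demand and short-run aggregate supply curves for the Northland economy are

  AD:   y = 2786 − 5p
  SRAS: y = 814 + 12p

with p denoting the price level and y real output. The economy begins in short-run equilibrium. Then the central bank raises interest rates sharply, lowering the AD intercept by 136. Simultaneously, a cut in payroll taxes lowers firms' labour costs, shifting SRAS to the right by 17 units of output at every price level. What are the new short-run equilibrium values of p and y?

p = 107, y = 2115

After both shocks: AD is y = 2650 − 5p and SRAS is y = 831 + 12p.
Setting them equal: 1819 = 17p, so p = 107.
y = 2650 − 5·107 = 2115.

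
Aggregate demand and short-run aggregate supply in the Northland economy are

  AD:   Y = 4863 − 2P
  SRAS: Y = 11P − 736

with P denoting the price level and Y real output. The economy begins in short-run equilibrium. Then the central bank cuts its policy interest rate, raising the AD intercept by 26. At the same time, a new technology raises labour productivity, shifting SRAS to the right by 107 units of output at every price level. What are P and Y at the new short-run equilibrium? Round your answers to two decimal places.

After both shocks: AD is Y = 4889 − 2P and SRAS is Y = 11P − 629.
Setting them equal: 5518 = 13P, so P = 424.46.
Substituting into AD, Y = 4040.08.

P = 424.46, Y = 4040.08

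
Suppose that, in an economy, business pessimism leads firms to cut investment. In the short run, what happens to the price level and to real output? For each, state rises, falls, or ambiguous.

Price level: falls; output: falls

This is a negative demand shock: AD shifts left.
Moving along the upward-sloping SRAS curve, P falls and Y falls.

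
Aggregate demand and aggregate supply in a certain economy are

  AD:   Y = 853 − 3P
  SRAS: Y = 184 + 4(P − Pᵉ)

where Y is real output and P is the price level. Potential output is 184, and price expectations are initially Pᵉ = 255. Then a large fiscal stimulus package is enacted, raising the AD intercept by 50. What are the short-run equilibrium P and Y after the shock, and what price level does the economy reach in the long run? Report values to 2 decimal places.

AD shifts right: new AD is Y = 903 − 3P. With Pᵉ = 255, SRAS is Y = 4P − 836.
Short run: 903 − 3P = 4P − 836 gives 1739 = 7P, so P = 248.43 and Y = 903 − 3P = 157.71.
Y = 157.71 is below potential 184; expectations adjust and SRAS shifts right until Y = 184.
Long run: on the new AD curve, 184 = 903 − 3P gives P = 239.67.

Short run: P = 248.43, Y = 157.71. Long run: P = 239.67.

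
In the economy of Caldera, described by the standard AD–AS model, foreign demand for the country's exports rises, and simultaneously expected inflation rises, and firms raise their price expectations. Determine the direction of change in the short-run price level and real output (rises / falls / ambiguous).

The first event is a positive demand shock: AD shifts right, which by itself pushes P up and Y up.
The second is an adverse supply shock: SRAS shifts left, which by itself pushes P up and Y down.
Both shocks push P up, so P rises. The two shocks push Y in opposite directions, so the effect on Y is ambiguous.

Price level: rises; output: ambiguous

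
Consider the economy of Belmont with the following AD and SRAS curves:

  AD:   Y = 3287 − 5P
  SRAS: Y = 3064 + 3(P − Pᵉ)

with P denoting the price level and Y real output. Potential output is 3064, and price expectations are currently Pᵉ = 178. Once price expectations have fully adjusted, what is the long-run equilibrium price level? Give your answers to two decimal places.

Short run: with Pᵉ = 178, SRAS is Y = 2530 + 3P. Setting AD = SRAS gives 757 = 8P, so P = 94.63 and Y = 3287 − 5P = 2813.88.
Output 2813.88 is below potential 3064, so over time expected prices fall and SRAS shifts right until Y returns to 3064.
Long run: Y = 3064 on the AD curve gives 3064 = 3287 − 5P, so P = 44.60.

Long-run P = 44.60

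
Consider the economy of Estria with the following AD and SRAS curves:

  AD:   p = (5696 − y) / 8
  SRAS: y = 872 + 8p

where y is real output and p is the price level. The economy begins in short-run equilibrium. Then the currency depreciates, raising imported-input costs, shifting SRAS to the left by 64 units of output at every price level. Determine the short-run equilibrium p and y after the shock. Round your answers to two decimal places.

p = 305.50, y = 3252.00

This is a negative supply shock: SRAS shifts left.
New SRAS: y = 808 + 8p.
Set AD = SRAS: 5696 − 8p = 808 + 8p, so 4888 = 16p and p = 305.50.
Substituting into AD, y = 3252.00.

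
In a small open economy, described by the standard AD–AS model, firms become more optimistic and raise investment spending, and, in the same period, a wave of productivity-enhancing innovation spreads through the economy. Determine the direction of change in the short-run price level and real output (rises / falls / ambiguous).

The first event is a positive demand shock: AD shifts right, which by itself pushes P up and Y up.
The second is a favourable supply shock: SRAS shifts right, which by itself pushes P down and Y up.
The two shocks push P in opposite directions, so the effect on P is ambiguous. Both shocks push Y up, so Y rises.

Price level: ambiguous; output: rises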